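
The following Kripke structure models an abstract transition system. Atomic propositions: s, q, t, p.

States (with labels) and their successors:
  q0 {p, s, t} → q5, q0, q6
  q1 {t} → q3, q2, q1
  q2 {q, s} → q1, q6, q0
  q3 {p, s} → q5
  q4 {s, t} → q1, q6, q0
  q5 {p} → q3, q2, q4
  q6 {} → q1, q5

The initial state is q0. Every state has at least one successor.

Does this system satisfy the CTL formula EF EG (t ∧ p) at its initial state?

States satisfying EG (t ∧ p): {q0}.
States satisfying EF EG (t ∧ p): {q0, q1, q2, q3, q4, q5, q6}.
Some path from q0 reaches a state where EG (t ∧ p) holds.
q0 ∈ Sat(EF EG (t ∧ p)).

Satisfied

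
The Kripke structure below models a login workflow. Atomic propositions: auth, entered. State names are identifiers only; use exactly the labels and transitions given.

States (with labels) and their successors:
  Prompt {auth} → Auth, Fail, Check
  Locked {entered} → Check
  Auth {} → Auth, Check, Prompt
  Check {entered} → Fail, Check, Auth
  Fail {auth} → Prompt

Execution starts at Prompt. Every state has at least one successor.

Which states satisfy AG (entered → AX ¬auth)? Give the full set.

States satisfying entered → AX ¬auth: {Prompt, Locked, Auth, Fail}.
States satisfying AG (entered → AX ¬auth): ∅.

none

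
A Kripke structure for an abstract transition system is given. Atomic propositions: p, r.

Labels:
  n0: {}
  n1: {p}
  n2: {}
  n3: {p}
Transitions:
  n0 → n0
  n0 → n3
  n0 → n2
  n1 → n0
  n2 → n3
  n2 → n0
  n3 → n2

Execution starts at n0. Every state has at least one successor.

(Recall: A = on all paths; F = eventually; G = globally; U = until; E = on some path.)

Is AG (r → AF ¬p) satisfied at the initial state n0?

Holds

States satisfying r → AF ¬p: {n0, n1, n2, n3}.
States satisfying AG (r → AF ¬p): {n0, n1, n2, n3}.
Every state reachable from n0 satisfies r → AF ¬p.
n0 ∈ Sat(AG (r → AF ¬p)).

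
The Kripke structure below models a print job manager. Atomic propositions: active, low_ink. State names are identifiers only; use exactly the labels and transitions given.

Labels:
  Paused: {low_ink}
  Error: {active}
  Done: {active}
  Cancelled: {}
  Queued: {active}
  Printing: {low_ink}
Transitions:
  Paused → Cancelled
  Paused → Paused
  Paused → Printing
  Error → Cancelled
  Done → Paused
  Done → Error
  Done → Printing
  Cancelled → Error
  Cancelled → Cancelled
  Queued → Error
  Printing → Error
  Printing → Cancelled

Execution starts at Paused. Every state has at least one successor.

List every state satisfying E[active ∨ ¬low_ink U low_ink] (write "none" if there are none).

States satisfying active ∨ ¬low_ink: {Error, Done, Cancelled, Queued}.
States satisfying low_ink: {Paused, Printing}.
States satisfying E[active ∨ ¬low_ink U low_ink]: {Paused, Done, Printing}.

{Paused, Done, Printing}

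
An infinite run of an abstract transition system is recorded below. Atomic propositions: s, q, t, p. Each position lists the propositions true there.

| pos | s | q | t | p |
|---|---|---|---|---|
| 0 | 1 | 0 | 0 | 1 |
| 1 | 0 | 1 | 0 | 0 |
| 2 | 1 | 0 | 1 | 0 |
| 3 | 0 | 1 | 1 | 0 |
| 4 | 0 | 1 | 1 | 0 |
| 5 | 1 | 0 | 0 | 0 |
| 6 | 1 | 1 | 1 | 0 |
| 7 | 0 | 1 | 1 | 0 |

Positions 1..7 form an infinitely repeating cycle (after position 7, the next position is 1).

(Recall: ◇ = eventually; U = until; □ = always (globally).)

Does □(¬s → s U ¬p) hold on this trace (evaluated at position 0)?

Satisfied

¬s → s U ¬p holds at every position 0..7, and those are all positions ever visited, so □(¬s → s U ¬p) holds.
Positions where ¬s holds: 1, 3, 4, 7.
Check s U ¬p at each: 1→ok, 3→ok, 4→ok, 7→ok.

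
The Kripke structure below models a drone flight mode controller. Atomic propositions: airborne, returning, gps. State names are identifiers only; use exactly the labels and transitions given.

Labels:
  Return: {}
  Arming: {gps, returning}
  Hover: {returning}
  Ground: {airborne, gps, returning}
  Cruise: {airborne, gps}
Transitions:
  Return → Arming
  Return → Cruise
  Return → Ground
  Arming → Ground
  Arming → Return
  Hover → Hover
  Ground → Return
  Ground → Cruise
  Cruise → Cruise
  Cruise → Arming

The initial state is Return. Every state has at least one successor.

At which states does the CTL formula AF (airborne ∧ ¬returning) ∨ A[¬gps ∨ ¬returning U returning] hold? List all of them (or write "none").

States satisfying airborne ∧ ¬returning: {Cruise}.
States satisfying AF (airborne ∧ ¬returning): {Cruise}.
States satisfying ¬gps ∨ ¬returning: {Return, Hover, Cruise}.
States satisfying returning: {Arming, Hover, Ground}.
States satisfying A[¬gps ∨ ¬returning U returning]: {Arming, Hover, Ground}.
States satisfying AF (airborne ∧ ¬returning) ∨ A[¬gps ∨ ¬returning U returning]: {Arming, Hover, Ground, Cruise}.

{Arming, Hover, Ground, Cruise}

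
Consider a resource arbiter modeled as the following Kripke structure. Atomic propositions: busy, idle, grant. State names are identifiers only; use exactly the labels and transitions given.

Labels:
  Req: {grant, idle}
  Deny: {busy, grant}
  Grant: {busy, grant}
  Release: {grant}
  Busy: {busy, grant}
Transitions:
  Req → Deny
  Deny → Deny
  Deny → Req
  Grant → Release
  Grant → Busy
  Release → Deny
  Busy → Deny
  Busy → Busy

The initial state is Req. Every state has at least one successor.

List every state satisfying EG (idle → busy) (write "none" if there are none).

{Deny, Grant, Release, Busy}

States satisfying idle → busy: {Deny, Grant, Release, Busy}.
States satisfying EG (idle → busy): {Deny, Grant, Release, Busy}.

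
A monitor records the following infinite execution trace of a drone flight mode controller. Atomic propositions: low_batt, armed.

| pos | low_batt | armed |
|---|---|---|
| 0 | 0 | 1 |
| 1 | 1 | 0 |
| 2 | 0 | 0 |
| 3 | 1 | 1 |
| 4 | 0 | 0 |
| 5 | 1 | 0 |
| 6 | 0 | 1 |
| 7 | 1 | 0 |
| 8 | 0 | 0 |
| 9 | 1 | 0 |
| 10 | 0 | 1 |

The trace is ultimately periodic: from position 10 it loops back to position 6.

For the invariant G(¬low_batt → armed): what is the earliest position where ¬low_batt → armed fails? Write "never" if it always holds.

Check ¬low_batt → armed at each position in order: 0 ✓, 1 ✓.
At position 2 the labels are {}, so ¬low_batt → armed is false there. This is the first violation.

2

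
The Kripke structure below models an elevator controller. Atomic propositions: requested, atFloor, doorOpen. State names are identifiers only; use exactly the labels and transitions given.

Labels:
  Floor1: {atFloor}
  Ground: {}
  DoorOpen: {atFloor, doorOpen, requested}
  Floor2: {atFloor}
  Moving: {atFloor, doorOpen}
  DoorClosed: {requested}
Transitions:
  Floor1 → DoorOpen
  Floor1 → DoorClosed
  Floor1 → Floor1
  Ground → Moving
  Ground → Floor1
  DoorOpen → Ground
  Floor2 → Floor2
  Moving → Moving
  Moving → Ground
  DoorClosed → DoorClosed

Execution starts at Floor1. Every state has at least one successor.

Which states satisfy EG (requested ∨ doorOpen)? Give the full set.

{Moving, DoorClosed}

States satisfying requested ∨ doorOpen: {DoorOpen, Moving, DoorClosed}.
States satisfying EG (requested ∨ doorOpen): {Moving, DoorClosed}.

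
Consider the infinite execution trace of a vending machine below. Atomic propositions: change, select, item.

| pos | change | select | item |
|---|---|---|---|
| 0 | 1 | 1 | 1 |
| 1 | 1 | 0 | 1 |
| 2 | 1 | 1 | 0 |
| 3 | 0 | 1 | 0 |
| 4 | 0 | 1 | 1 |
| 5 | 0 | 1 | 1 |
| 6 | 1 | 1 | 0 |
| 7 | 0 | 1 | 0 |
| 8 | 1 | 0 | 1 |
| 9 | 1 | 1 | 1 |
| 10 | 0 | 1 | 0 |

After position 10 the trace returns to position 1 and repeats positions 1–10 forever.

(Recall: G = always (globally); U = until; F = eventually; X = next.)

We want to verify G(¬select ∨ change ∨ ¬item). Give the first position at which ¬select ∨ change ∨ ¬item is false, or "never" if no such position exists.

Check ¬select ∨ change ∨ ¬item at each position in order: 0 ✓, 1 ✓, 2 ✓, 3 ✓.
At position 4 the labels are {item, select}, so ¬select ∨ change ∨ ¬item is false there. This is the first violation.

4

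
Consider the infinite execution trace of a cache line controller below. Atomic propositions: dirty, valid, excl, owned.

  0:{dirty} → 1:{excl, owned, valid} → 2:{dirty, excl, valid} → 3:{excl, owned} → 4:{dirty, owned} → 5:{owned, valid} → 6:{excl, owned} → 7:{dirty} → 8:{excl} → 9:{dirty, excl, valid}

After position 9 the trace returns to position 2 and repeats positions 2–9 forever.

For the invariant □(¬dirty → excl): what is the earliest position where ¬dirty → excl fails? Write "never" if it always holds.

Check ¬dirty → excl at each position in order: 0 ✓, 1 ✓, 2 ✓, 3 ✓, 4 ✓.
At position 5 the labels are {owned, valid}, so ¬dirty → excl is false there. This is the first violation.

5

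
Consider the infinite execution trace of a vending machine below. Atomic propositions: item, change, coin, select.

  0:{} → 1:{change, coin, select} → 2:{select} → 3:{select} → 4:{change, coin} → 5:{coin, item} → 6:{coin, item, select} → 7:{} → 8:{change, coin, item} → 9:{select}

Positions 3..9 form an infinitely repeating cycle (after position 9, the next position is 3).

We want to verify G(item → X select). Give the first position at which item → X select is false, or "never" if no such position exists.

Check item → X select at each position in order: 0 ✓, 1 ✓, 2 ✓, 3 ✓, 4 ✓, 5 ✓.
At position 6 the labels are {coin, item, select} and the next position 7 has {}, so item → X select is false there. This is the first violation.

6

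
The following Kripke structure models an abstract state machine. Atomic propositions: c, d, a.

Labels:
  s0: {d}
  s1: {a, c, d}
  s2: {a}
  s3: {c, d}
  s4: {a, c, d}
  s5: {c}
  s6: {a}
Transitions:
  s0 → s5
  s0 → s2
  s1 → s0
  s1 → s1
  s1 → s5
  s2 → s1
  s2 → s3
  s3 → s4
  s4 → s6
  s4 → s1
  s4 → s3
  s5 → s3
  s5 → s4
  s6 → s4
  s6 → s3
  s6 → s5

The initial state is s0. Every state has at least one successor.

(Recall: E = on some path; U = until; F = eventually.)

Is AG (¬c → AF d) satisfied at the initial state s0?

Yes

States satisfying ¬c → AF d: {s0, s1, s2, s3, s4, s5, s6}.
States satisfying AG (¬c → AF d): {s0, s1, s2, s3, s4, s5, s6}.
Every state reachable from s0 satisfies ¬c → AF d.
s0 ∈ Sat(AG (¬c → AF d)).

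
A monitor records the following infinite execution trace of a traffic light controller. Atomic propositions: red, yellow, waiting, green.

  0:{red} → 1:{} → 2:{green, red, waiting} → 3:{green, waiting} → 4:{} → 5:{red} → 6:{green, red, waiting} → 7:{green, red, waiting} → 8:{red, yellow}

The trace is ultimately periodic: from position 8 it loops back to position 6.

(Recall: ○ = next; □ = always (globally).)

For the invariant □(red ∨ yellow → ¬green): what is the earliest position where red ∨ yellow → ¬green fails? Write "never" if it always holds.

Check red ∨ yellow → ¬green at each position in order: 0 ✓, 1 ✓.
At position 2 the labels are {green, red, waiting}, so red ∨ yellow → ¬green is false there. This is the first violation.

2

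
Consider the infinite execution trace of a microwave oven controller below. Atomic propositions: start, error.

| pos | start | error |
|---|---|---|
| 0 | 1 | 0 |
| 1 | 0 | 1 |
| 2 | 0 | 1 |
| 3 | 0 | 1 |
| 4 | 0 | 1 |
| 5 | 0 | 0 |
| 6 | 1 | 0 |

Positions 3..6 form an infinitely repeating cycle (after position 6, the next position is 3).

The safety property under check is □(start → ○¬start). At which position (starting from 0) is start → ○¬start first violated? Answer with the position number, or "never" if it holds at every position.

start → ○¬start holds at every position 0..6, and those are all the positions the trace ever visits, so the invariant □(start → ○¬start) is never violated.

never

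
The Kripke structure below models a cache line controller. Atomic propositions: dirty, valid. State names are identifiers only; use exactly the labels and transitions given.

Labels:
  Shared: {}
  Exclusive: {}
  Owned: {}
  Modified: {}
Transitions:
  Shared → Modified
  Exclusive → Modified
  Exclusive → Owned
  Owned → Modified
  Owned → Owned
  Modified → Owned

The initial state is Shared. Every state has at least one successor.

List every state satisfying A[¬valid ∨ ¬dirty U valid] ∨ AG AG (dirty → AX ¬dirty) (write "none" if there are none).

States satisfying ¬valid ∨ ¬dirty: {Shared, Exclusive, Owned, Modified}.
States satisfying valid: ∅.
States satisfying A[¬valid ∨ ¬dirty U valid]: ∅.
States satisfying AG (dirty → AX ¬dirty): {Shared, Exclusive, Owned, Modified}.
States satisfying AG AG (dirty → AX ¬dirty): {Shared, Exclusive, Owned, Modified}.
States satisfying A[¬valid ∨ ¬dirty U valid] ∨ AG AG (dirty → AX ¬dirty): {Shared, Exclusive, Owned, Modified}.

{Shared, Exclusive, Owned, Modified}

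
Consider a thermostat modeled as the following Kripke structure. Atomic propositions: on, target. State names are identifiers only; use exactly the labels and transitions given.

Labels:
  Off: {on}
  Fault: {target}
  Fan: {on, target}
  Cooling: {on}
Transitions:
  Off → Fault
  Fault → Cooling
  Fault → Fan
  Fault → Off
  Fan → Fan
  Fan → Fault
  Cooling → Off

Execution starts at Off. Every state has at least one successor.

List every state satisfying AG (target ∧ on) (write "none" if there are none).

States satisfying target ∧ on: {Fan}.
States satisfying AG (target ∧ on): ∅.

none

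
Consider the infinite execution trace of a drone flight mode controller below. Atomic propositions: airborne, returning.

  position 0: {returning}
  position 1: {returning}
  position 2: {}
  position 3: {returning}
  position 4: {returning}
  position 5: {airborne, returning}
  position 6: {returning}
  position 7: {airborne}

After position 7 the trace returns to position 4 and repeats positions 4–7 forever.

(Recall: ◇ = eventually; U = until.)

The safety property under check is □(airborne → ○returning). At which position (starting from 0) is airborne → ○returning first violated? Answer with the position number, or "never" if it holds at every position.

never

airborne → ○returning holds at every position 0..7, and those are all the positions the trace ever visits, so the invariant □(airborne → ○returning) is never violated.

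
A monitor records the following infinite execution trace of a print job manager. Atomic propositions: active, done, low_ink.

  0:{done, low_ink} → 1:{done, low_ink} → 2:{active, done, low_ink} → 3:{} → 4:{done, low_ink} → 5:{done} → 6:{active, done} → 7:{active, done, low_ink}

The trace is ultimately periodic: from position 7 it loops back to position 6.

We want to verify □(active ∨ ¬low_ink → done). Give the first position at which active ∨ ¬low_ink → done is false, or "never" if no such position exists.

3

Check active ∨ ¬low_ink → done at each position in order: 0 ✓, 1 ✓, 2 ✓.
At position 3 the labels are {}, so active ∨ ¬low_ink → done is false there. This is the first violation.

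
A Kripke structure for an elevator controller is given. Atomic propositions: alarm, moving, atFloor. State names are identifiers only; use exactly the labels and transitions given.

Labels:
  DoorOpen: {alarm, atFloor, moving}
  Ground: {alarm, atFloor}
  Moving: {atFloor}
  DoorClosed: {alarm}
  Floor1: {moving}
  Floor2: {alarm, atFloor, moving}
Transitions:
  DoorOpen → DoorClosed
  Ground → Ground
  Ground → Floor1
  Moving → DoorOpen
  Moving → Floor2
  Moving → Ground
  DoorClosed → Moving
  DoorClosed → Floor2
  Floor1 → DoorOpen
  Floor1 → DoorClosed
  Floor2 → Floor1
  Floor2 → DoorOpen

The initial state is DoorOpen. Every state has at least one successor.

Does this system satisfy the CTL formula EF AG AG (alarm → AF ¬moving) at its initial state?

States satisfying AG AG (alarm → AF ¬moving): {DoorOpen, Ground, Moving, DoorClosed, Floor1, Floor2}.
States satisfying EF AG AG (alarm → AF ¬moving): {DoorOpen, Ground, Moving, DoorClosed, Floor1, Floor2}.
Some path from DoorOpen reaches a state where AG AG (alarm → AF ¬moving) holds.
DoorOpen ∈ Sat(EF AG AG (alarm → AF ¬moving)).

Holds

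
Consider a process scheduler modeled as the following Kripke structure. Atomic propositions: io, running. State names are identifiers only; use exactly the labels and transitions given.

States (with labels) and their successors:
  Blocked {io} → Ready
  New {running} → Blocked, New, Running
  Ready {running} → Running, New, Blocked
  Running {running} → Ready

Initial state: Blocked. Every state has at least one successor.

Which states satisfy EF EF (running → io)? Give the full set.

States satisfying EF (running → io): {Blocked, New, Ready, Running}.
States satisfying EF EF (running → io): {Blocked, New, Ready, Running}.

{Blocked, New, Ready, Running}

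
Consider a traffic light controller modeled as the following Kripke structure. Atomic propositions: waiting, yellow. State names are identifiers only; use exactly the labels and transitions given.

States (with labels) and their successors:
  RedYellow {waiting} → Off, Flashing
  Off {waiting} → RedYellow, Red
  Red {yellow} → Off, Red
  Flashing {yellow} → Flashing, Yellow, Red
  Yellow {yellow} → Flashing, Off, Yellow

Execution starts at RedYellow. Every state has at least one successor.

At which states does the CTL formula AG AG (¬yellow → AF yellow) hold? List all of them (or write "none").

States satisfying AG (¬yellow → AF yellow): ∅.
States satisfying AG AG (¬yellow → AF yellow): ∅.

none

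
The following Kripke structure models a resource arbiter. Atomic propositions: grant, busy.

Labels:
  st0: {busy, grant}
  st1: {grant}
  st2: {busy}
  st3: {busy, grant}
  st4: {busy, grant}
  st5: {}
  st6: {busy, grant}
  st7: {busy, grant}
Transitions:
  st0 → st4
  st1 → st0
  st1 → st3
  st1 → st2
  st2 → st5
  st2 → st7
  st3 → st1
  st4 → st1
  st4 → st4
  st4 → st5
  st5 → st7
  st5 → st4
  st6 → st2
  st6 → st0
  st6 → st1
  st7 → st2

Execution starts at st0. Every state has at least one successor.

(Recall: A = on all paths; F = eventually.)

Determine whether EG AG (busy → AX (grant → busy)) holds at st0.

Does not hold

States satisfying AG (busy → AX (grant → busy)): ∅.
States satisfying EG AG (busy → AX (grant → busy)): ∅.
No suitable path/successor from st0 witnesses the formula.
st0 ∉ Sat(EG AG (busy → AX (grant → busy))).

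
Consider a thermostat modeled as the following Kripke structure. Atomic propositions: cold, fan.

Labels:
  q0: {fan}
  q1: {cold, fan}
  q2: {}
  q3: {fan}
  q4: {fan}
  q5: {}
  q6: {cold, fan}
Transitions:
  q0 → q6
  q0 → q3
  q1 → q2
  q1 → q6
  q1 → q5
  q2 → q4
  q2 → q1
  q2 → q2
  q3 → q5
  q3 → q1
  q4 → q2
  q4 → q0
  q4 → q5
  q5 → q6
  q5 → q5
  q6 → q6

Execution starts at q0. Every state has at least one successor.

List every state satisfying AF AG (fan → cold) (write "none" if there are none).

States satisfying AG (fan → cold): {q5, q6}.
States satisfying AF AG (fan → cold): {q5, q6}.

{q5, q6}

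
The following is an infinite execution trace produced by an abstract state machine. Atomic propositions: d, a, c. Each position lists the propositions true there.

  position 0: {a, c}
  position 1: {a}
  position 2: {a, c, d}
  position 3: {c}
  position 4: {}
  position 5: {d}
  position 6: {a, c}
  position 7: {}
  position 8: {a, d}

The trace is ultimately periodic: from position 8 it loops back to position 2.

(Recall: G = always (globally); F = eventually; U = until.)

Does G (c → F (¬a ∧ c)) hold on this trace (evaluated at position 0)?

Yes

c → F (¬a ∧ c) holds at every position 0..8, and those are all positions ever visited, so G (c → F (¬a ∧ c)) holds.
Positions where c holds: 0, 2, 3, 6.
Check F (¬a ∧ c) at each: 0→ok, 2→ok, 3→ok, 6→ok.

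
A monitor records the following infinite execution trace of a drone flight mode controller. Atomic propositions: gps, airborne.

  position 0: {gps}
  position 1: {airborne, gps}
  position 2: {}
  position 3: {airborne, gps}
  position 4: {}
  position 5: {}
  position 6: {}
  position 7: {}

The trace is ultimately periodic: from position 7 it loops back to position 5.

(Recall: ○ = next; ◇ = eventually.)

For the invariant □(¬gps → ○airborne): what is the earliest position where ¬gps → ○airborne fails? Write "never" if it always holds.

Check ¬gps → ○airborne at each position in order: 0 ✓, 1 ✓, 2 ✓, 3 ✓.
At position 4 the labels are {} and the next position 5 has {}, so ¬gps → ○airborne is false there. This is the first violation.

4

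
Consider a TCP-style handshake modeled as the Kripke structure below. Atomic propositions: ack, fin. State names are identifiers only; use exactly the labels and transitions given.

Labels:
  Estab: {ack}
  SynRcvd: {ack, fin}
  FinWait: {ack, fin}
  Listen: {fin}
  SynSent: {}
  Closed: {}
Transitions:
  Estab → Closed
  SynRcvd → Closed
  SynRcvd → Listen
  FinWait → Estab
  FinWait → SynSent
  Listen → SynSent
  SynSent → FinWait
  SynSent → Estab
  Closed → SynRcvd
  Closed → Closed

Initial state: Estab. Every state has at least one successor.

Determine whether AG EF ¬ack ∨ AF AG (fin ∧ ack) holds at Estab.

States satisfying EF ¬ack: {Estab, SynRcvd, FinWait, Listen, SynSent, Closed}.
States satisfying AG EF ¬ack: {Estab, SynRcvd, FinWait, Listen, SynSent, Closed}.
States satisfying AG (fin ∧ ack): ∅.
States satisfying AF AG (fin ∧ ack): ∅.
States satisfying AG EF ¬ack ∨ AF AG (fin ∧ ack): {Estab, SynRcvd, FinWait, Listen, SynSent, Closed}.
Estab ∈ Sat(AG EF ¬ack ∨ AF AG (fin ∧ ack)).

Holds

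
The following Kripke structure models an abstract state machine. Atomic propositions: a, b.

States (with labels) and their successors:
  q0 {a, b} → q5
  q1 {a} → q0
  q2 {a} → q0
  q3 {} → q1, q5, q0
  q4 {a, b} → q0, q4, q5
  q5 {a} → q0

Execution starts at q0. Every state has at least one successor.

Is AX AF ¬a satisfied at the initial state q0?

No

States satisfying AF ¬a: {q3}.
States satisfying AX AF ¬a: ∅.
q0 ∉ Sat(AX AF ¬a).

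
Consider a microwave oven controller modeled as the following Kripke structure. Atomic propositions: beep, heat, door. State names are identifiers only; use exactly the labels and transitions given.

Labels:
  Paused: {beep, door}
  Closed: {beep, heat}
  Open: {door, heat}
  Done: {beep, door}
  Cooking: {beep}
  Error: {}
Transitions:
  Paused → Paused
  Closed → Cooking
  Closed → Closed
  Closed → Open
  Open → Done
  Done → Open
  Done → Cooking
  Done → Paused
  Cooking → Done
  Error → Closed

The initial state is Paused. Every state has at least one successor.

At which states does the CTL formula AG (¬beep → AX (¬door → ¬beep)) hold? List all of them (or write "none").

States satisfying ¬beep → AX (¬door → ¬beep): {Paused, Closed, Open, Done, Cooking}.
States satisfying AG (¬beep → AX (¬door → ¬beep)): {Paused, Closed, Open, Done, Cooking}.

{Paused, Closed, Open, Done, Cooking}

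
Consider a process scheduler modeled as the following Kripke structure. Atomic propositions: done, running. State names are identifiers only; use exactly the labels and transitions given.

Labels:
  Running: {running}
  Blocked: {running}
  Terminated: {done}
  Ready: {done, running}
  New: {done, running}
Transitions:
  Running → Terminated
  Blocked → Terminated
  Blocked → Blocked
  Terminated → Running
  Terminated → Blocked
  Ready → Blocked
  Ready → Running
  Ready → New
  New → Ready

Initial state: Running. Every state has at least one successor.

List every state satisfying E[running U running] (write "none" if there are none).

{Running, Blocked, Ready, New}

States satisfying running: {Running, Blocked, Ready, New}.
States satisfying E[running U running]: {Running, Blocked, Ready, New}.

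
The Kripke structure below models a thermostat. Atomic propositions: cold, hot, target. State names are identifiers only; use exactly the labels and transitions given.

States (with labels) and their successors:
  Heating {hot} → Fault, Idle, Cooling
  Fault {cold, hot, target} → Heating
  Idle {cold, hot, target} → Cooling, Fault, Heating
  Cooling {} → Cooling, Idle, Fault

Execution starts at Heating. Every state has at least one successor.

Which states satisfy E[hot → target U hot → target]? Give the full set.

States satisfying hot → target: {Fault, Idle, Cooling}.
States satisfying E[hot → target U hot → target]: {Fault, Idle, Cooling}.

{Fault, Idle, Cooling}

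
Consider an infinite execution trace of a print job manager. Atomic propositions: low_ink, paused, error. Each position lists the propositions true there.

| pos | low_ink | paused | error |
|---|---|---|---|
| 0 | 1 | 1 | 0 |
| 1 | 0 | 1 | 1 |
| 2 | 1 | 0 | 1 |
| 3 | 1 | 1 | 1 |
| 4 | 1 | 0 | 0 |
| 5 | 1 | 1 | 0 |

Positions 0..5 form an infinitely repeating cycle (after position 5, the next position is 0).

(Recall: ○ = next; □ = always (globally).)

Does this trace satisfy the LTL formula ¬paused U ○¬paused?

No

Walking from position 0: at position 0, ○¬paused has not yet held and ¬paused fails, so ¬paused U ○¬paused is false.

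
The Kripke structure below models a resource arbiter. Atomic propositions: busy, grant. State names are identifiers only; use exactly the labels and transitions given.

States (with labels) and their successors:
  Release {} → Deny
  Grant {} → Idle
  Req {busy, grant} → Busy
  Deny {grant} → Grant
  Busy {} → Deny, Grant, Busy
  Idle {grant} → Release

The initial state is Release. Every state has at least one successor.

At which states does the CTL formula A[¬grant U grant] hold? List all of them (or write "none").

{Release, Grant, Req, Deny, Idle}

States satisfying ¬grant: {Release, Grant, Busy}.
States satisfying grant: {Req, Deny, Idle}.
States satisfying A[¬grant U grant]: {Release, Grant, Req, Deny, Idle}.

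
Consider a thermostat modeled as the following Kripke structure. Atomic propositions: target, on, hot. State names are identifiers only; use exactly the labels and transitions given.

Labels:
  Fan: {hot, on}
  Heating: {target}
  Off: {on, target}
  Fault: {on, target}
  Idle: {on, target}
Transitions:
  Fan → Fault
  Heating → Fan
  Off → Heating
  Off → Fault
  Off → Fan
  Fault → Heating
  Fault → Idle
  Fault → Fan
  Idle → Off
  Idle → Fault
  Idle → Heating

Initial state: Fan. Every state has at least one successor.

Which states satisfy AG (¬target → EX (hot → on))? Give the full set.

States satisfying ¬target → EX (hot → on): {Fan, Heating, Off, Fault, Idle}.
States satisfying AG (¬target → EX (hot → on)): {Fan, Heating, Off, Fault, Idle}.

{Fan, Heating, Off, Fault, Idle}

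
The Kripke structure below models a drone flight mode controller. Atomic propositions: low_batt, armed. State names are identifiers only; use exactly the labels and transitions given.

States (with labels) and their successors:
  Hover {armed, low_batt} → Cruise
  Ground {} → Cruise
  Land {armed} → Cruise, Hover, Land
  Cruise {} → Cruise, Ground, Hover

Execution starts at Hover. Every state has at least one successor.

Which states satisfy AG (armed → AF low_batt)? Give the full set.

States satisfying armed → AF low_batt: {Hover, Ground, Cruise}.
States satisfying AG (armed → AF low_batt): {Hover, Ground, Cruise}.

{Hover, Ground, Cruise}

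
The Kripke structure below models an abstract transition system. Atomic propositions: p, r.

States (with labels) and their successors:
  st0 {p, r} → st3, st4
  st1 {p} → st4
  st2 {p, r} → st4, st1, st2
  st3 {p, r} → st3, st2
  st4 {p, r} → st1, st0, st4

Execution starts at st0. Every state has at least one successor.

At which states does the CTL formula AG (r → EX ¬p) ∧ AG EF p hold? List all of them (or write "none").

States satisfying r → EX ¬p: {st1}.
States satisfying AG (r → EX ¬p): ∅.
States satisfying EF p: {st0, st1, st2, st3, st4}.
States satisfying AG EF p: {st0, st1, st2, st3, st4}.
States satisfying AG (r → EX ¬p) ∧ AG EF p: ∅.

none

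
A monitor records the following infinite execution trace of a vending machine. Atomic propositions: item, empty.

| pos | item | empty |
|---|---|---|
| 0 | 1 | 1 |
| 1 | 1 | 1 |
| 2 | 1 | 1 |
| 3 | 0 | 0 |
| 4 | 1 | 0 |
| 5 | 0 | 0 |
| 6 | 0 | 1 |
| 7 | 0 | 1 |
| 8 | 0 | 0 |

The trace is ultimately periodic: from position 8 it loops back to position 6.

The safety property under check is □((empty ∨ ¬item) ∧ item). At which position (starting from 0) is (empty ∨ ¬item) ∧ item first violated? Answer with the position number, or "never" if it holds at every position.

3

Check (empty ∨ ¬item) ∧ item at each position in order: 0 ✓, 1 ✓, 2 ✓.
At position 3 the labels are {}, so (empty ∨ ¬item) ∧ item is false there. This is the first violation.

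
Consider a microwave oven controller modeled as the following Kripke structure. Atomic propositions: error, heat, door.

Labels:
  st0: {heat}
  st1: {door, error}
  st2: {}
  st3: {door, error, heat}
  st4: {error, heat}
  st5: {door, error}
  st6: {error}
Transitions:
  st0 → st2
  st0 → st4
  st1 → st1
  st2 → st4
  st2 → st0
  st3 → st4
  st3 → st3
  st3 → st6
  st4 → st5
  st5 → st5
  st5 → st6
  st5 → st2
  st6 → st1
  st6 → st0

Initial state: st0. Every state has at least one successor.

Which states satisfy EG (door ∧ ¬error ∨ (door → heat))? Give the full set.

States satisfying door ∧ ¬error ∨ (door → heat): {st0, st2, st3, st4, st6}.
States satisfying EG (door ∧ ¬error ∨ (door → heat)): {st0, st2, st3, st6}.

{st0, st2, st3, st6}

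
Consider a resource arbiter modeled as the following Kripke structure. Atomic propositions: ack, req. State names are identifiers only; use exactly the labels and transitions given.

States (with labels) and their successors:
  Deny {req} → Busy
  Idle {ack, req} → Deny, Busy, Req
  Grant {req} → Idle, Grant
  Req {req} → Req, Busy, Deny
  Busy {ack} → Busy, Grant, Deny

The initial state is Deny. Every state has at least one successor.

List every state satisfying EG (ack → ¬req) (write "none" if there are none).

States satisfying ack → ¬req: {Deny, Grant, Req, Busy}.
States satisfying EG (ack → ¬req): {Deny, Grant, Req, Busy}.

{Deny, Grant, Req, Busy}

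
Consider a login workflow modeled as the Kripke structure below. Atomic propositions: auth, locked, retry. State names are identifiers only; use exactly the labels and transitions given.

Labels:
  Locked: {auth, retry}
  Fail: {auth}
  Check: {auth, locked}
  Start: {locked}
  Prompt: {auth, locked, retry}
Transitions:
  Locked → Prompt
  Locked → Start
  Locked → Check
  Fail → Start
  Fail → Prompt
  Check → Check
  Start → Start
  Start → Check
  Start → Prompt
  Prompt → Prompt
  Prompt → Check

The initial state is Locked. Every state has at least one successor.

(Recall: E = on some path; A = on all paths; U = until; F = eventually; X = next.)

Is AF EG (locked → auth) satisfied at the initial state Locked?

States satisfying EG (locked → auth): {Locked, Fail, Check, Prompt}.
States satisfying AF EG (locked → auth): {Locked, Fail, Check, Prompt}.
Locked ∈ Sat(AF EG (locked → auth)).

Yes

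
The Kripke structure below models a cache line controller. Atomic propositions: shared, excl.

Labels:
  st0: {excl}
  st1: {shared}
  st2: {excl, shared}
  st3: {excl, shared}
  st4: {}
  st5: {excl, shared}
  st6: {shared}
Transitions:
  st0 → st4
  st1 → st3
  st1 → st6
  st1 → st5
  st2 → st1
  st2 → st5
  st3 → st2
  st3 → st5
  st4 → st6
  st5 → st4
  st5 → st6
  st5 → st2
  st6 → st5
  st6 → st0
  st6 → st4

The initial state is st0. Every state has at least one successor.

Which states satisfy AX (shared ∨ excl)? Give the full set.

{st1, st2, st3, st4}

States satisfying shared ∨ excl: {st0, st1, st2, st3, st5, st6}.
States satisfying AX (shared ∨ excl): {st1, st2, st3, st4}.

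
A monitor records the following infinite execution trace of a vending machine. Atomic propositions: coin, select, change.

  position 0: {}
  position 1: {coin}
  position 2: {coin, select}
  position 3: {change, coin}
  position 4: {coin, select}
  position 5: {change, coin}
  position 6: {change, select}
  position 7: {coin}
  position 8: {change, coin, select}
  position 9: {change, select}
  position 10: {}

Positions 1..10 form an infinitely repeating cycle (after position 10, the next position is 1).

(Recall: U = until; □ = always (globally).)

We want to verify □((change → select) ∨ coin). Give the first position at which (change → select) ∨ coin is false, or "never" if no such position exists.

(change → select) ∨ coin holds at every position 0..10, and those are all the positions the trace ever visits, so the invariant □((change → select) ∨ coin) is never violated.

never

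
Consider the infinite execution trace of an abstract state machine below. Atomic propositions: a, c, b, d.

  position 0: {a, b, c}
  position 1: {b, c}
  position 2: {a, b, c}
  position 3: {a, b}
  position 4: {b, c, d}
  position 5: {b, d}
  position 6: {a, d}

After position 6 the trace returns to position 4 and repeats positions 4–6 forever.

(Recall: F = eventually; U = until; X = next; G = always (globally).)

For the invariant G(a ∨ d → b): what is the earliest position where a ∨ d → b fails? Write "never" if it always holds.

Check a ∨ d → b at each position in order: 0 ✓, 1 ✓, 2 ✓, 3 ✓, 4 ✓, 5 ✓.
At position 6 the labels are {a, d}, so a ∨ d → b is false there. This is the first violation.

6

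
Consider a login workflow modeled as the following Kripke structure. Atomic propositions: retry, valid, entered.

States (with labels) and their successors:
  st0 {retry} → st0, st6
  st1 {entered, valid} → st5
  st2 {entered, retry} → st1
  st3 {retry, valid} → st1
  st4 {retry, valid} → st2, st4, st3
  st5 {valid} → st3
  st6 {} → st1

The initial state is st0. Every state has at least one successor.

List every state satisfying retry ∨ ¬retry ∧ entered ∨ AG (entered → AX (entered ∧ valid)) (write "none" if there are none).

{st0, st1, st2, st3, st4}

States satisfying ¬retry: {st1, st5, st6}.
States satisfying ¬retry ∧ entered: {st1}.
States satisfying retry ∨ ¬retry ∧ entered: {st0, st1, st2, st3, st4}.
States satisfying entered → AX (entered ∧ valid): {st0, st2, st3, st4, st5, st6}.
States satisfying AG (entered → AX (entered ∧ valid)): ∅.
States satisfying retry ∨ ¬retry ∧ entered ∨ AG (entered → AX (entered ∧ valid)): {st0, st1, st2, st3, st4}.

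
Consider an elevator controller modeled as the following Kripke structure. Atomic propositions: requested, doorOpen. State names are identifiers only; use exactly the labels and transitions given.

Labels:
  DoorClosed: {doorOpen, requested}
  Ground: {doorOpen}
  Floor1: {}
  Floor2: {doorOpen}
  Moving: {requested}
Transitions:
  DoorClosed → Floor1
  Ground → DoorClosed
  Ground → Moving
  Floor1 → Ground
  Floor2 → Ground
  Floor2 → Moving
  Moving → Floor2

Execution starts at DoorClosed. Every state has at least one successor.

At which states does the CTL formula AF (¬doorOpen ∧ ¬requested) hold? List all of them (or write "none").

{DoorClosed, Floor1}

States satisfying ¬doorOpen ∧ ¬requested: {Floor1}.
States satisfying AF (¬doorOpen ∧ ¬requested): {DoorClosed, Floor1}.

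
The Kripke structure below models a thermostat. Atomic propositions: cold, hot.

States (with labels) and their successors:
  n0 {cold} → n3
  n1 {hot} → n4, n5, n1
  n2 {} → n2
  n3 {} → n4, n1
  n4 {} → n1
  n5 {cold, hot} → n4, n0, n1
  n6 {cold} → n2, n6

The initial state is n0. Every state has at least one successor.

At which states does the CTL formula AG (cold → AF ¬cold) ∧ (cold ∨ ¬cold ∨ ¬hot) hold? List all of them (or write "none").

States satisfying cold → AF ¬cold: {n0, n1, n2, n3, n4, n5}.
States satisfying AG (cold → AF ¬cold): {n0, n1, n2, n3, n4, n5}.
States satisfying ¬cold: {n1, n2, n3, n4}.
States satisfying ¬hot: {n0, n2, n3, n4, n6}.
States satisfying ¬cold ∨ ¬hot: {n0, n1, n2, n3, n4, n6}.
States satisfying cold ∨ ¬cold ∨ ¬hot: {n0, n1, n2, n3, n4, n5, n6}.
States satisfying AG (cold → AF ¬cold) ∧ (cold ∨ ¬cold ∨ ¬hot): {n0, n1, n2, n3, n4, n5}.

{n0, n1, n2, n3, n4, n5}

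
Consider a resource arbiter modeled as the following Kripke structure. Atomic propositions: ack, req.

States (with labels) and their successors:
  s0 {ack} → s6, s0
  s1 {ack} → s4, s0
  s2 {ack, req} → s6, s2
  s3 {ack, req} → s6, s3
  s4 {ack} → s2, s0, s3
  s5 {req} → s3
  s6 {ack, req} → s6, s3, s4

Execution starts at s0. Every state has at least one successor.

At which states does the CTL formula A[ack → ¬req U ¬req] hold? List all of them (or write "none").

States satisfying ack → ¬req: {s0, s1, s4, s5}.
States satisfying ¬req: {s0, s1, s4}.
States satisfying A[ack → ¬req U ¬req]: {s0, s1, s4}.

{s0, s1, s4}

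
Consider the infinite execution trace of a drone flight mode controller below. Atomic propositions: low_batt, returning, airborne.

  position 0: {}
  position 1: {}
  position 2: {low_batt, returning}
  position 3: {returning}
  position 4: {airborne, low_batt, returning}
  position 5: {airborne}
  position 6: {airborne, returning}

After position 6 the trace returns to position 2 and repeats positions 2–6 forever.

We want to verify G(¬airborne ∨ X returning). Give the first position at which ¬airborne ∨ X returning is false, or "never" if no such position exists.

Check ¬airborne ∨ X returning at each position in order: 0 ✓, 1 ✓, 2 ✓, 3 ✓.
At position 4 the labels are {airborne, low_batt, returning} and the next position 5 has {airborne}, so ¬airborne ∨ X returning is false there. This is the first violation.

4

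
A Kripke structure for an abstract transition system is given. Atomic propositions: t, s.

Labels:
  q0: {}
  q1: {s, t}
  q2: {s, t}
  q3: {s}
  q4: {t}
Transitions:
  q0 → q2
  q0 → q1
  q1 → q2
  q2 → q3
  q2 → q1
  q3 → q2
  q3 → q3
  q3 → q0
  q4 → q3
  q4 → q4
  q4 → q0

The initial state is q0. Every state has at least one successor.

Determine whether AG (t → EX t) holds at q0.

States satisfying t → EX t: {q0, q1, q2, q3, q4}.
States satisfying AG (t → EX t): {q0, q1, q2, q3, q4}.
Every state reachable from q0 satisfies t → EX t.
q0 ∈ Sat(AG (t → EX t)).

Yes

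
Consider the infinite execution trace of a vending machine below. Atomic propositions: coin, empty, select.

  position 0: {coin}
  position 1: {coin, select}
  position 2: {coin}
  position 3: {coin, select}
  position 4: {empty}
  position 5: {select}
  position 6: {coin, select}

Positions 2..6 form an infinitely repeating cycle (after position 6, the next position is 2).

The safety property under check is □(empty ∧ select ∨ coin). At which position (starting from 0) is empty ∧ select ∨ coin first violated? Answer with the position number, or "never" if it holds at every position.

4

Check empty ∧ select ∨ coin at each position in order: 0 ✓, 1 ✓, 2 ✓, 3 ✓.
At position 4 the labels are {empty}, so empty ∧ select ∨ coin is false there. This is the first violation.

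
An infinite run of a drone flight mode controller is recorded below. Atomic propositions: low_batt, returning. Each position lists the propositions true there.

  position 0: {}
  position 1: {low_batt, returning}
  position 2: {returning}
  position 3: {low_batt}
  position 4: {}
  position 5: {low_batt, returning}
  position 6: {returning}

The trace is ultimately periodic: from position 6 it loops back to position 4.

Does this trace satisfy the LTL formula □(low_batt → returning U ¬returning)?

Satisfied

low_batt → returning U ¬returning holds at every position 0..6, and those are all positions ever visited, so □(low_batt → returning U ¬returning) holds.
Positions where low_batt holds: 1, 3, 5.
Check returning U ¬returning at each: 1→ok, 3→ok, 5→ok.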